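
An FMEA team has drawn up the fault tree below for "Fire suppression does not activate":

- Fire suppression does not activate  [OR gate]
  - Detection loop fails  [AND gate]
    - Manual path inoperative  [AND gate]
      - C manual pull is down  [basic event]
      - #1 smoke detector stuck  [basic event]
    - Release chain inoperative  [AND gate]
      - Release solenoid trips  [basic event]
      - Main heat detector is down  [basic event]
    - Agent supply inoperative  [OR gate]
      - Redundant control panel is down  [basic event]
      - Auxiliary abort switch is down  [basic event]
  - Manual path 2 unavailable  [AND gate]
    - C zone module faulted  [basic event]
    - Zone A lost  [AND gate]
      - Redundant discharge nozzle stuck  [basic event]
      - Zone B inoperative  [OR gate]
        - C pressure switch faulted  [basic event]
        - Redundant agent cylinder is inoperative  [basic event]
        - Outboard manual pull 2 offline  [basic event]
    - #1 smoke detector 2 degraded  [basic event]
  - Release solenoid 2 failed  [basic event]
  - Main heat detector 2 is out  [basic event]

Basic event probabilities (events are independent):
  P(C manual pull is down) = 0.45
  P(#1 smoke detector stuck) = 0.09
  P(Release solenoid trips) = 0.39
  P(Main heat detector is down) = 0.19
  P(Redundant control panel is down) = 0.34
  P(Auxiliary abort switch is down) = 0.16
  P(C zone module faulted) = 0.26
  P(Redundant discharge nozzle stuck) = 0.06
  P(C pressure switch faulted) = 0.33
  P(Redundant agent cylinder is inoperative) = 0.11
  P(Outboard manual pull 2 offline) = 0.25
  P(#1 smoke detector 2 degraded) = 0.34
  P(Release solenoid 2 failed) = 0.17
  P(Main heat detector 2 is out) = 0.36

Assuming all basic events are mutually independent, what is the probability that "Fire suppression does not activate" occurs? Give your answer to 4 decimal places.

0.4711

P(Manual path inoperative) [AND] = 0.45 × 0.09 = 0.040500
P(Release chain inoperative) [AND] = 0.39 × 0.19 = 0.074100
P(Agent supply inoperative) [OR] = 1 − (1−0.34) × (1−0.16) = 0.445600
P(Detection loop fails) [AND] = 0.040500 × 0.074100 × 0.445600 = 0.001337
P(Zone B inoperative) [OR] = 1 − (1−0.33) × (1−0.11) × (1−0.25) = 0.552775
P(Zone A lost) [AND] = 0.06 × 0.552775 = 0.033167
P(Manual path 2 unavailable) [AND] = 0.26 × 0.033167 × 0.34 = 0.002932
P(Fire suppression does not activate) [OR] = 1 − (1−0.001337) × (1−0.002932) × (1−0.17) × (1−0.36) = 0.471066
Rounded to 4 decimal places: P(Fire suppression does not activate) ≈ 0.4711.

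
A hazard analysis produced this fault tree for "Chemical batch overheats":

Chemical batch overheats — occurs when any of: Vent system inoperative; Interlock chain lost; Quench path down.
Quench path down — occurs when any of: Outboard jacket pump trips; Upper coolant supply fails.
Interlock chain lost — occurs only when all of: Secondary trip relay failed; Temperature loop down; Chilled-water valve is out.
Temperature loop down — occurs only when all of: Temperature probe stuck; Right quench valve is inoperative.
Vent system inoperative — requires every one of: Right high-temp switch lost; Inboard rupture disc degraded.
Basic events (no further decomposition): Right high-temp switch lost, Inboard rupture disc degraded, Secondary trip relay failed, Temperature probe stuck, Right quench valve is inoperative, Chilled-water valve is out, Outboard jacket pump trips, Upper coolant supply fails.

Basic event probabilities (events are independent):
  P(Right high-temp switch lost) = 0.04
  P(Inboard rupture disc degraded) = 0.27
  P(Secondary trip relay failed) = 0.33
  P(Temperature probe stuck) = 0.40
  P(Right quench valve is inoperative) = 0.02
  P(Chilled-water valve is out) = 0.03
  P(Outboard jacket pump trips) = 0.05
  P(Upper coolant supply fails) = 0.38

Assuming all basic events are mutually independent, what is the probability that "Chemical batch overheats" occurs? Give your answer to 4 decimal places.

0.4174

P(Vent system inoperative) [AND] = 0.04 × 0.27 = 0.010800
P(Temperature loop down) [AND] = 0.40 × 0.02 = 0.008000
P(Interlock chain lost) [AND] = 0.33 × 0.008000 × 0.03 = 0.000079
P(Quench path down) [OR] = 1 − (1−0.05) × (1−0.38) = 0.411000
P(Chemical batch overheats) [OR] = 1 − (1−0.010800) × (1−0.000079) × (1−0.411000) = 0.417407
Rounded to 4 decimal places: P(Chemical batch overheats) ≈ 0.4174.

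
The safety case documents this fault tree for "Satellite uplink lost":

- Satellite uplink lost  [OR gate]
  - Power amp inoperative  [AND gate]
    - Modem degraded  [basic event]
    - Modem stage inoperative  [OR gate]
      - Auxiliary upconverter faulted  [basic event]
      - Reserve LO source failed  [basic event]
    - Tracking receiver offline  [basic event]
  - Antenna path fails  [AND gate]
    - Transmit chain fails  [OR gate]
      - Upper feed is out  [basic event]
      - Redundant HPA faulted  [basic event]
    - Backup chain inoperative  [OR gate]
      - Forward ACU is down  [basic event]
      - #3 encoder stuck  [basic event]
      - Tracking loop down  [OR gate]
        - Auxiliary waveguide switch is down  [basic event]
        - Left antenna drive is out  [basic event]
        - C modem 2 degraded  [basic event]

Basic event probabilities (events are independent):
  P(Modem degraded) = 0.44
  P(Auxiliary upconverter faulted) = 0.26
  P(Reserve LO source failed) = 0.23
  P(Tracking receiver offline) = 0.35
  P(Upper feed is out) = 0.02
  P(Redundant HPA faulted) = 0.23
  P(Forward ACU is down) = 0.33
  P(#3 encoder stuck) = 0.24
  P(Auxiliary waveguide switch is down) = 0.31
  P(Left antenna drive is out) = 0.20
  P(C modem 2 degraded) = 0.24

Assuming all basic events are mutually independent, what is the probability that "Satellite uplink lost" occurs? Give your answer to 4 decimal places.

0.2464

P(Modem stage inoperative) [OR] = 1 − (1−0.26) × (1−0.23) = 0.430200
P(Power amp inoperative) [AND] = 0.44 × 0.430200 × 0.35 = 0.066251
P(Transmit chain fails) [OR] = 1 − (1−0.02) × (1−0.23) = 0.245400
P(Tracking loop down) [OR] = 1 − (1−0.31) × (1−0.20) × (1−0.24) = 0.580480
P(Backup chain inoperative) [OR] = 1 − (1−0.33) × (1−0.24) × (1−0.580480) = 0.786380
P(Antenna path fails) [AND] = 0.245400 × 0.786380 = 0.192978
P(Satellite uplink lost) [OR] = 1 − (1−0.066251) × (1−0.192978) = 0.246444
Rounded to 4 decimal places: P(Satellite uplink lost) ≈ 0.2464.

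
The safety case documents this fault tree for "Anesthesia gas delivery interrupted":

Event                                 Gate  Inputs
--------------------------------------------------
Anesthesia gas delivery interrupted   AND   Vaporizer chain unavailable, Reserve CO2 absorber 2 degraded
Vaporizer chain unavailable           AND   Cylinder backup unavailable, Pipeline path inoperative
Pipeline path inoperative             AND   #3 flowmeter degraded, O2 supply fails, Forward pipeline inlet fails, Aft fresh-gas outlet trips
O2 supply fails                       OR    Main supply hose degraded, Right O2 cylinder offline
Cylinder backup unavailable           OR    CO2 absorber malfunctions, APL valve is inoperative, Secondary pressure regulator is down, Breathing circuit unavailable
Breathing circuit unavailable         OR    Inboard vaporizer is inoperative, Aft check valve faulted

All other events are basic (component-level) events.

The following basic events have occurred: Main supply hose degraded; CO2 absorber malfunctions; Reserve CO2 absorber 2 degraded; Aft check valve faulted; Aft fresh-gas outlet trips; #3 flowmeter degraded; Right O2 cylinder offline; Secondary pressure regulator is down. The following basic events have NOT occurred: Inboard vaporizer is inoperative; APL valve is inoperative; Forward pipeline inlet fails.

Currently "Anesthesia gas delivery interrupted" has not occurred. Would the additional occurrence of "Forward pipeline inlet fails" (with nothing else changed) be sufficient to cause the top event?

Yes

Counterfactual: set "Forward pipeline inlet fails" to occurred.
Breathing circuit unavailable [OR]: Inboard vaporizer is inoperative=not, Aft check valve faulted=occurs → at least one input occurs → occurs.
Cylinder backup unavailable [OR]: CO2 absorber malfunctions=occurs, APL valve is inoperative=not, Secondary pressure regulator is down=occurs, Breathing circuit unavailable=occurs → at least one input occurs → occurs.
O2 supply fails [OR]: Main supply hose degraded=occurs, Right O2 cylinder offline=occurs → at least one input occurs → occurs.
Pipeline path inoperative [AND]: #3 flowmeter degraded=occurs, O2 supply fails=occurs, Forward pipeline inlet fails=occurs, Aft fresh-gas outlet trips=occurs → all inputs occur → occurs.
Vaporizer chain unavailable [AND]: Cylinder backup unavailable=occurs, Pipeline path inoperative=occurs → all inputs occur → occurs.
Anesthesia gas delivery interrupted [AND]: Vaporizer chain unavailable=occurs, Reserve CO2 absorber 2 degraded=occurs → all inputs occur → occurs.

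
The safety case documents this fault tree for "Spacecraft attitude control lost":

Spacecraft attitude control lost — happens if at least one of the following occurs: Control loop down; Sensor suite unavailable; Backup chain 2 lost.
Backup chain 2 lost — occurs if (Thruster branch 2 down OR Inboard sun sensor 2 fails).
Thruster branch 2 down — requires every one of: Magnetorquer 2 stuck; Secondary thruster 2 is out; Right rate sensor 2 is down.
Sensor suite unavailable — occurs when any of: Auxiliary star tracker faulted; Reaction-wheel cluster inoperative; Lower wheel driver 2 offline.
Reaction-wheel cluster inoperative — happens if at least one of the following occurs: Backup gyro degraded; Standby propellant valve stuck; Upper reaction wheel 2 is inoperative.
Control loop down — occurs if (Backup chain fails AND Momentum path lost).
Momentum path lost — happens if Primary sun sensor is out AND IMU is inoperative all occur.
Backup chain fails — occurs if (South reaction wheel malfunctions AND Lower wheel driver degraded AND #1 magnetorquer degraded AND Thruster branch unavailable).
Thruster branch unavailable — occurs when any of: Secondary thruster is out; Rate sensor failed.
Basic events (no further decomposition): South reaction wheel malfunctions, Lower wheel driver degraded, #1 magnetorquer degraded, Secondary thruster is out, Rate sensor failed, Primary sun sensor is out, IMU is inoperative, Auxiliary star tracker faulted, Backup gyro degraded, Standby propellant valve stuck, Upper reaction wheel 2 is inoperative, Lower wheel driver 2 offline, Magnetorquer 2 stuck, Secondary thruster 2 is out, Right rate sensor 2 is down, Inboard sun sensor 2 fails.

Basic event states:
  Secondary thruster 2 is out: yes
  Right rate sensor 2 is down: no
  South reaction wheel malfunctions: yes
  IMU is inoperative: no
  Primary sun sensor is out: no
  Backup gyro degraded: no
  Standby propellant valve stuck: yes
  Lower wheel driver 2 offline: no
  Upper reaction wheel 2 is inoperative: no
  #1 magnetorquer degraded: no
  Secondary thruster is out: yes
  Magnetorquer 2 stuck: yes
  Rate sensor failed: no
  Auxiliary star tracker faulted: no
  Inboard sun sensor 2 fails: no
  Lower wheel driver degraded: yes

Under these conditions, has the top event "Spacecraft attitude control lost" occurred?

Yes

Thruster branch unavailable [OR]: Secondary thruster is out=occurs, Rate sensor failed=not → at least one input occurs → occurs.
Backup chain fails [AND]: South reaction wheel malfunctions=occurs, Lower wheel driver degraded=occurs, #1 magnetorquer degraded=not, Thruster branch unavailable=occurs → not all inputs occur → does not occur.
Momentum path lost [AND]: Primary sun sensor is out=not, IMU is inoperative=not → not all inputs occur → does not occur.
Control loop down [AND]: Backup chain fails=not, Momentum path lost=not → not all inputs occur → does not occur.
Reaction-wheel cluster inoperative [OR]: Backup gyro degraded=not, Standby propellant valve stuck=occurs, Upper reaction wheel 2 is inoperative=not → at least one input occurs → occurs.
Sensor suite unavailable [OR]: Auxiliary star tracker faulted=not, Reaction-wheel cluster inoperative=occurs, Lower wheel driver 2 offline=not → at least one input occurs → occurs.
Thruster branch 2 down [AND]: Magnetorquer 2 stuck=occurs, Secondary thruster 2 is out=occurs, Right rate sensor 2 is down=not → not all inputs occur → does not occur.
Backup chain 2 lost [OR]: Thruster branch 2 down=not, Inboard sun sensor 2 fails=not → no input occurs → does not occur.
Spacecraft attitude control lost [OR]: Control loop down=not, Sensor suite unavailable=occurs, Backup chain 2 lost=not → at least one input occurs → occurs.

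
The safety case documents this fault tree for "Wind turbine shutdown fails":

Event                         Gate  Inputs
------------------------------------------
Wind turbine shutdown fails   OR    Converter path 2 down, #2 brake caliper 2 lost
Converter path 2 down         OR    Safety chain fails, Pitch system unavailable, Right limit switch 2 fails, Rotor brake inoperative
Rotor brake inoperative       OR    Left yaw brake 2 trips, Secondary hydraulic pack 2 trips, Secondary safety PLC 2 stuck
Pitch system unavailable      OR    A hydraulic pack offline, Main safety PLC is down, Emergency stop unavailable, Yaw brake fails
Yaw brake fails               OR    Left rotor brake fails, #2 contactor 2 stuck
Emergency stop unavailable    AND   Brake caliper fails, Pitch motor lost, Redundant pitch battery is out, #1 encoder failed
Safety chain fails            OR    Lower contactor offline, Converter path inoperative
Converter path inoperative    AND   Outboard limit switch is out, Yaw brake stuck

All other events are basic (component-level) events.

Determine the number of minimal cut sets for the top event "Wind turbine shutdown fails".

Converter path inoperative [AND]: one cut set from each child combined → 1 × 1 = 1 cut set(s).
Safety chain fails [OR]: union of children's cut sets → 2 cut set(s).
Emergency stop unavailable [AND]: one cut set from each child combined → 1 × 1 × 1 × 1 = 1 cut set(s).
Yaw brake fails [OR]: union of children's cut sets → 2 cut set(s).
Pitch system unavailable [OR]: union of children's cut sets → 5 cut set(s).
Rotor brake inoperative [OR]: union of children's cut sets → 3 cut set(s).
Converter path 2 down [OR]: union of children's cut sets → 11 cut set(s).
Wind turbine shutdown fails [OR]: union of children's cut sets → 12 cut set(s).

12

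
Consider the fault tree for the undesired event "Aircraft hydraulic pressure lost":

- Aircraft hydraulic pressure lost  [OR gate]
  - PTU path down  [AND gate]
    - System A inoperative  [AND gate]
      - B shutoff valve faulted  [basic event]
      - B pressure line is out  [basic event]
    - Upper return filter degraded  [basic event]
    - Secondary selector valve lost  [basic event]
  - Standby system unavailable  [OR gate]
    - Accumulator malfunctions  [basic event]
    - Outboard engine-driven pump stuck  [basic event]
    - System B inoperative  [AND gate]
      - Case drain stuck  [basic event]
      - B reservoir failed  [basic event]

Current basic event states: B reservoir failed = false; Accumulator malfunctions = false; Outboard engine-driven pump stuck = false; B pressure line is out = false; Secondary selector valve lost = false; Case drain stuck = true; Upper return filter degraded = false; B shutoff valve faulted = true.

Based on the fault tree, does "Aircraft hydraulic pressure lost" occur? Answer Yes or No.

System A inoperative [AND]: B shutoff valve faulted=occurs, B pressure line is out=not → not all inputs occur → does not occur.
PTU path down [AND]: System A inoperative=not, Upper return filter degraded=not, Secondary selector valve lost=not → not all inputs occur → does not occur.
System B inoperative [AND]: Case drain stuck=occurs, B reservoir failed=not → not all inputs occur → does not occur.
Standby system unavailable [OR]: Accumulator malfunctions=not, Outboard engine-driven pump stuck=not, System B inoperative=not → no input occurs → does not occur.
Aircraft hydraulic pressure lost [OR]: PTU path down=not, Standby system unavailable=not → no input occurs → does not occur.

No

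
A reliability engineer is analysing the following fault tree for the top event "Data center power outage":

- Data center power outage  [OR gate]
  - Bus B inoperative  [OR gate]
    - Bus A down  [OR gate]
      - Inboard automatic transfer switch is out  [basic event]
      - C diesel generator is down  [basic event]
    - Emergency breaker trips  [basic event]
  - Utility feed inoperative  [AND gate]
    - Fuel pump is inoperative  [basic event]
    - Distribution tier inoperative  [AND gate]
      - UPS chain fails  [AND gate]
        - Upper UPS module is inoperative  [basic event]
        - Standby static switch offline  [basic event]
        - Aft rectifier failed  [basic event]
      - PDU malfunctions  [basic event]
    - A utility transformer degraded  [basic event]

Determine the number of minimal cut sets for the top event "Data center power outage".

4

Bus A down [OR]: union of children's cut sets → 2 cut set(s).
Bus B inoperative [OR]: union of children's cut sets → 3 cut set(s).
UPS chain fails [AND]: one cut set from each child combined → 1 × 1 × 1 = 1 cut set(s).
Distribution tier inoperative [AND]: one cut set from each child combined → 1 × 1 = 1 cut set(s).
Utility feed inoperative [AND]: one cut set from each child combined → 1 × 1 × 1 = 1 cut set(s).
Data center power outage [OR]: union of children's cut sets → 4 cut set(s).
Minimal cut sets: {Inboard automatic transfer switch is out}; {C diesel generator is down}; {Emergency breaker trips}; {A utility transformer degraded, Aft rectifier failed, Fuel pump is inoperative, PDU malfunctions, Standby static switch offline, Upper UPS module is inoperative}.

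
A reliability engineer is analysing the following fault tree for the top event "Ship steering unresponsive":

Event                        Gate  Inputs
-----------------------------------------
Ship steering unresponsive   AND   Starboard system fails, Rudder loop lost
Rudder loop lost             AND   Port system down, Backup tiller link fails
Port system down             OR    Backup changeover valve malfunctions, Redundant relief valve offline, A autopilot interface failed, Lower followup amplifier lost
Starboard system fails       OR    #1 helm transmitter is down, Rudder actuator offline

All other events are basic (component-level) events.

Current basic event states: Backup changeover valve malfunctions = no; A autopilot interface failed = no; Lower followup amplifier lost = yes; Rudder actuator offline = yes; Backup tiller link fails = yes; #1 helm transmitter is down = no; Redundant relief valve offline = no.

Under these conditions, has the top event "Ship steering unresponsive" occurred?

Starboard system fails [OR]: #1 helm transmitter is down=not, Rudder actuator offline=occurs → at least one input occurs → occurs.
Port system down [OR]: Backup changeover valve malfunctions=not, Redundant relief valve offline=not, A autopilot interface failed=not, Lower followup amplifier lost=occurs → at least one input occurs → occurs.
Rudder loop lost [AND]: Port system down=occurs, Backup tiller link fails=occurs → all inputs occur → occurs.
Ship steering unresponsive [AND]: Starboard system fails=occurs, Rudder loop lost=occurs → all inputs occur → occurs.

Yes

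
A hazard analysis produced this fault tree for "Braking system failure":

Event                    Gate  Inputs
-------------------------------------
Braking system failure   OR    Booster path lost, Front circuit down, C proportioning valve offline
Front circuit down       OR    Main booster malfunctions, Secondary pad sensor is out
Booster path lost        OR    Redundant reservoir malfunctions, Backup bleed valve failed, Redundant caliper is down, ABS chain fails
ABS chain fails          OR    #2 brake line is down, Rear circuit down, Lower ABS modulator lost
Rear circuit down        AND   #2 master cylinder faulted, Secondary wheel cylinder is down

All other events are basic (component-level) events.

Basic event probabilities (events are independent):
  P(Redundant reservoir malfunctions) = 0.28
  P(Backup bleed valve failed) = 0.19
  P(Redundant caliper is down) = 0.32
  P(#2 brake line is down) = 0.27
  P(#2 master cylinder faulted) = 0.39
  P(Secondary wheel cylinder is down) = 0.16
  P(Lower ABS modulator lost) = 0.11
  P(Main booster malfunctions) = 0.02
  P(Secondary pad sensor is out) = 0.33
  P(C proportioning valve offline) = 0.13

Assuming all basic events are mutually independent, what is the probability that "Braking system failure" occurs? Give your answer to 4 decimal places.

0.8620

P(Rear circuit down) [AND] = 0.39 × 0.16 = 0.062400
P(ABS chain fails) [OR] = 1 − (1−0.27) × (1−0.062400) × (1−0.11) = 0.390841
P(Booster path lost) [OR] = 1 − (1−0.28) × (1−0.19) × (1−0.32) × (1−0.390841) = 0.758422
P(Front circuit down) [OR] = 1 − (1−0.02) × (1−0.33) = 0.343400
P(Braking system failure) [OR] = 1 − (1−0.758422) × (1−0.343400) × (1−0.13) = 0.862001
Rounded to 4 decimal places: P(Braking system failure) ≈ 0.8620.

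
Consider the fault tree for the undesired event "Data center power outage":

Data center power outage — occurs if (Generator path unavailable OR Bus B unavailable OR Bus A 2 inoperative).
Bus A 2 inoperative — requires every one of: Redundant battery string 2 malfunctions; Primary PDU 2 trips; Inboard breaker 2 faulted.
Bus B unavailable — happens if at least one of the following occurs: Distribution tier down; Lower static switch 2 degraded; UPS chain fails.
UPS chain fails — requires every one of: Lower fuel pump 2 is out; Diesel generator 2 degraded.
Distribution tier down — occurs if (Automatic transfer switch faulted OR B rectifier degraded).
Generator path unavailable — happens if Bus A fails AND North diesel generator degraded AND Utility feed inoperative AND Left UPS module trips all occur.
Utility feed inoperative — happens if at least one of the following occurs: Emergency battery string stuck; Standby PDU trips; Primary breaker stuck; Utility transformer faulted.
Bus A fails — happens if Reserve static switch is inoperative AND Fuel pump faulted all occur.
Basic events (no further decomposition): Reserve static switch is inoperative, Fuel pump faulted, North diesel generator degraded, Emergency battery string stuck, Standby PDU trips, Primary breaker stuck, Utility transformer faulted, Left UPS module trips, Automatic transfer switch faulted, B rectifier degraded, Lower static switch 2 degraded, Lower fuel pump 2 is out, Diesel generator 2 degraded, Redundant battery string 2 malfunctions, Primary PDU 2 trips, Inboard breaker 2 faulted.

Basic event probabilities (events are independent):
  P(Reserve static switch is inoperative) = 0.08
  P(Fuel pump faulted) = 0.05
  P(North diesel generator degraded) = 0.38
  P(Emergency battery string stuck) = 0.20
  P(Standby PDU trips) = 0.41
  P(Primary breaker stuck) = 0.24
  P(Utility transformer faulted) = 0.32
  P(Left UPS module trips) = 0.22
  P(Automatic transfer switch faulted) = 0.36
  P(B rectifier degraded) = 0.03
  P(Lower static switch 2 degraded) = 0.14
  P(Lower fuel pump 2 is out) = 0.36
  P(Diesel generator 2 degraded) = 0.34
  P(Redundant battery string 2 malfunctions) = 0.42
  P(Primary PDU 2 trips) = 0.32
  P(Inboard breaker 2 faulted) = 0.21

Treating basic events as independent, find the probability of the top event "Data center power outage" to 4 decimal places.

0.5448

P(Bus A fails) [AND] = 0.08 × 0.05 = 0.004000
P(Utility feed inoperative) [OR] = 1 − (1−0.20) × (1−0.41) × (1−0.24) × (1−0.32) = 0.756070
P(Generator path unavailable) [AND] = 0.004000 × 0.38 × 0.756070 × 0.22 = 0.000253
P(Distribution tier down) [OR] = 1 − (1−0.36) × (1−0.03) = 0.379200
P(UPS chain fails) [AND] = 0.36 × 0.34 = 0.122400
P(Bus B unavailable) [OR] = 1 − (1−0.379200) × (1−0.14) × (1−0.122400) = 0.531460
P(Bus A 2 inoperative) [AND] = 0.42 × 0.32 × 0.21 = 0.028224
P(Data center power outage) [OR] = 1 − (1−0.000253) × (1−0.531460) × (1−0.028224) = 0.544799
Rounded to 4 decimal places: P(Data center power outage) ≈ 0.5448.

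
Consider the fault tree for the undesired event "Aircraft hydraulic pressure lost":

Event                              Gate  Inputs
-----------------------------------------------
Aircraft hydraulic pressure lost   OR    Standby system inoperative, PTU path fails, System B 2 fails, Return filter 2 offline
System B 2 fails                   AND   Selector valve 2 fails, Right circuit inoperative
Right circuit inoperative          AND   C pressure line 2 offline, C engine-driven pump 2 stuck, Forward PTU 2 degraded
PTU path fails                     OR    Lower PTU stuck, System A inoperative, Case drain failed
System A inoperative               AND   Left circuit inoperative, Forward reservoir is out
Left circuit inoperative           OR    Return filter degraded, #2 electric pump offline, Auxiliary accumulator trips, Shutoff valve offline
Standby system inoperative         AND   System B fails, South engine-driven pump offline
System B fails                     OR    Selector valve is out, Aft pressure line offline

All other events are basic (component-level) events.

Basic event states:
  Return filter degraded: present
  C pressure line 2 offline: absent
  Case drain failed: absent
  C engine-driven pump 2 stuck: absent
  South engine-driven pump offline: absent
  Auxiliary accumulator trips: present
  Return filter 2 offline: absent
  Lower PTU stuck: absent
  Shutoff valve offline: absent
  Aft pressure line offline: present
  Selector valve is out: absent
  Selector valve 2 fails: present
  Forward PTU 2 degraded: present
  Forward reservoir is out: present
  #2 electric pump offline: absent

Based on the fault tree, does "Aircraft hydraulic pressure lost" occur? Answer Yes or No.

Yes

System B fails [OR]: Selector valve is out=not, Aft pressure line offline=occurs → at least one input occurs → occurs.
Standby system inoperative [AND]: System B fails=occurs, South engine-driven pump offline=not → not all inputs occur → does not occur.
Left circuit inoperative [OR]: Return filter degraded=occurs, #2 electric pump offline=not, Auxiliary accumulator trips=occurs, Shutoff valve offline=not → at least one input occurs → occurs.
System A inoperative [AND]: Left circuit inoperative=occurs, Forward reservoir is out=occurs → all inputs occur → occurs.
PTU path fails [OR]: Lower PTU stuck=not, System A inoperative=occurs, Case drain failed=not → at least one input occurs → occurs.
Right circuit inoperative [AND]: C pressure line 2 offline=not, C engine-driven pump 2 stuck=not, Forward PTU 2 degraded=occurs → not all inputs occur → does not occur.
System B 2 fails [AND]: Selector valve 2 fails=occurs, Right circuit inoperative=not → not all inputs occur → does not occur.
Aircraft hydraulic pressure lost [OR]: Standby system inoperative=not, PTU path fails=occurs, System B 2 fails=not, Return filter 2 offline=not → at least one input occurs → occurs.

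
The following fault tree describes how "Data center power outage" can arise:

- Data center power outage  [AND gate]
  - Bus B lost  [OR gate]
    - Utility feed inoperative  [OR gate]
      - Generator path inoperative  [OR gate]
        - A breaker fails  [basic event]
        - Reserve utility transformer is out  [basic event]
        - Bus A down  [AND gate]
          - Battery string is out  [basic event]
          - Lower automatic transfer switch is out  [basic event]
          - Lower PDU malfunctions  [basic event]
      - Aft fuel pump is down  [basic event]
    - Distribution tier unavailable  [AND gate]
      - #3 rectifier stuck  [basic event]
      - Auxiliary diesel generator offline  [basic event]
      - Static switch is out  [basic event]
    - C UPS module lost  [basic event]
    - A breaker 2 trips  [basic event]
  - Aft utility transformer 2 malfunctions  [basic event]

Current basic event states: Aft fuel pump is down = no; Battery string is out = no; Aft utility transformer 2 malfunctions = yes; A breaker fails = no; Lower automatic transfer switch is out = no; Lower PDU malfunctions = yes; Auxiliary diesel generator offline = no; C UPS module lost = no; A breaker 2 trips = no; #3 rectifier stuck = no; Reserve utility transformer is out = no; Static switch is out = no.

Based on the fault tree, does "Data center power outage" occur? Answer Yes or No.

No

Bus A down [AND]: Battery string is out=not, Lower automatic transfer switch is out=not, Lower PDU malfunctions=occurs → not all inputs occur → does not occur.
Generator path inoperative [OR]: A breaker fails=not, Reserve utility transformer is out=not, Bus A down=not → no input occurs → does not occur.
Utility feed inoperative [OR]: Generator path inoperative=not, Aft fuel pump is down=not → no input occurs → does not occur.
Distribution tier unavailable [AND]: #3 rectifier stuck=not, Auxiliary diesel generator offline=not, Static switch is out=not → not all inputs occur → does not occur.
Bus B lost [OR]: Utility feed inoperative=not, Distribution tier unavailable=not, C UPS module lost=not, A breaker 2 trips=not → no input occurs → does not occur.
Data center power outage [AND]: Bus B lost=not, Aft utility transformer 2 malfunctions=occurs → not all inputs occur → does not occur.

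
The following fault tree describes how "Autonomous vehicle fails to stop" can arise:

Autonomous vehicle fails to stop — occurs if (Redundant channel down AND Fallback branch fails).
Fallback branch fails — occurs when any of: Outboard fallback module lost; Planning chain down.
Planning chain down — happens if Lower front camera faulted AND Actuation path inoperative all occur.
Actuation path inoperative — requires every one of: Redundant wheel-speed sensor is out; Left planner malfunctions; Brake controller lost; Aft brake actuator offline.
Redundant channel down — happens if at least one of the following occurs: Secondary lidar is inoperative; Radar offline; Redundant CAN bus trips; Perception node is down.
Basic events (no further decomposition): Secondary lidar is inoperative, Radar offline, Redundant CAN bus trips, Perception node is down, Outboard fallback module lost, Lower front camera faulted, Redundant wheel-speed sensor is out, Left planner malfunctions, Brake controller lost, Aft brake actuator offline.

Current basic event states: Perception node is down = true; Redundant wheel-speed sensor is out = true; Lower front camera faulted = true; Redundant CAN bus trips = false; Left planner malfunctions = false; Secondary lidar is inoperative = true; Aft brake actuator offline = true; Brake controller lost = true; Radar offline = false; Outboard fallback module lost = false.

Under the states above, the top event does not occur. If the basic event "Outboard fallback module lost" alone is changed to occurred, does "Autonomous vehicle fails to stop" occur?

Yes

Counterfactual: set "Outboard fallback module lost" to occurred.
Redundant channel down [OR]: Secondary lidar is inoperative=occurs, Radar offline=not, Redundant CAN bus trips=not, Perception node is down=occurs → at least one input occurs → occurs.
Actuation path inoperative [AND]: Redundant wheel-speed sensor is out=occurs, Left planner malfunctions=not, Brake controller lost=occurs, Aft brake actuator offline=occurs → not all inputs occur → does not occur.
Planning chain down [AND]: Lower front camera faulted=occurs, Actuation path inoperative=not → not all inputs occur → does not occur.
Fallback branch fails [OR]: Outboard fallback module lost=occurs, Planning chain down=not → at least one input occurs → occurs.
Autonomous vehicle fails to stop [AND]: Redundant channel down=occurs, Fallback branch fails=occurs → all inputs occur → occurs.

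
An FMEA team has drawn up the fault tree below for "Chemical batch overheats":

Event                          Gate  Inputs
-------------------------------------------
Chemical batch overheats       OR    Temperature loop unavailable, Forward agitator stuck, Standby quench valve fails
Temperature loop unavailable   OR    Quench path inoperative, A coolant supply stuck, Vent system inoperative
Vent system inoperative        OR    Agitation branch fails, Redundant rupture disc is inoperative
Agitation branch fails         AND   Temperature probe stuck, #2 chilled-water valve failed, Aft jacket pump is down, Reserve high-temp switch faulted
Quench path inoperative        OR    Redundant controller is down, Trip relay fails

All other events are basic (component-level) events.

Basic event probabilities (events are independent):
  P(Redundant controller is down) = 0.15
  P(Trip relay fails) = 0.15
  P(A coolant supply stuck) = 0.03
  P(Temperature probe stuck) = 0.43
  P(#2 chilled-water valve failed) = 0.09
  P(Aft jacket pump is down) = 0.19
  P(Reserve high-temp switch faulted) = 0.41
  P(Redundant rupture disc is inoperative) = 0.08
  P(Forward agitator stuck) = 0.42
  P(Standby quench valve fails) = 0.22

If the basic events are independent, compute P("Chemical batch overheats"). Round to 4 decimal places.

0.7092

P(Quench path inoperative) [OR] = 1 − (1−0.15) × (1−0.15) = 0.277500
P(Agitation branch fails) [AND] = 0.43 × 0.09 × 0.19 × 0.41 = 0.003015
P(Vent system inoperative) [OR] = 1 − (1−0.003015) × (1−0.08) = 0.082774
P(Temperature loop unavailable) [OR] = 1 − (1−0.277500) × (1−0.03) × (1−0.082774) = 0.357185
P(Chemical batch overheats) [OR] = 1 − (1−0.357185) × (1−0.42) × (1−0.22) = 0.709190
Rounded to 4 decimal places: P(Chemical batch overheats) ≈ 0.7092.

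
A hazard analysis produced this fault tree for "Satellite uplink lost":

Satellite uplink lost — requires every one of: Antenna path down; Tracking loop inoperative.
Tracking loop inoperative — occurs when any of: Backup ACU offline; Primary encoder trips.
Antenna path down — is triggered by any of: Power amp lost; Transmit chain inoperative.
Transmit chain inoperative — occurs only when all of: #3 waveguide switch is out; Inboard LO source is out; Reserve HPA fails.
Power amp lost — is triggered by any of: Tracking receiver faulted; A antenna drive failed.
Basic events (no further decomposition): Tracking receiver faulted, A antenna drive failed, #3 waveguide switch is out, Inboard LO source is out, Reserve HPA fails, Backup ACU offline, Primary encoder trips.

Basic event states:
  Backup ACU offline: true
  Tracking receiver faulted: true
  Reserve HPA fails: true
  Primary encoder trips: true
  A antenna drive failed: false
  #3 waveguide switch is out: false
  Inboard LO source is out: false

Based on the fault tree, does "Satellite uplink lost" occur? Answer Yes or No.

Yes

Power amp lost [OR]: Tracking receiver faulted=occurs, A antenna drive failed=not → at least one input occurs → occurs.
Transmit chain inoperative [AND]: #3 waveguide switch is out=not, Inboard LO source is out=not, Reserve HPA fails=occurs → not all inputs occur → does not occur.
Antenna path down [OR]: Power amp lost=occurs, Transmit chain inoperative=not → at least one input occurs → occurs.
Tracking loop inoperative [OR]: Backup ACU offline=occurs, Primary encoder trips=occurs → at least one input occurs → occurs.
Satellite uplink lost [AND]: Antenna path down=occurs, Tracking loop inoperative=occurs → all inputs occur → occurs.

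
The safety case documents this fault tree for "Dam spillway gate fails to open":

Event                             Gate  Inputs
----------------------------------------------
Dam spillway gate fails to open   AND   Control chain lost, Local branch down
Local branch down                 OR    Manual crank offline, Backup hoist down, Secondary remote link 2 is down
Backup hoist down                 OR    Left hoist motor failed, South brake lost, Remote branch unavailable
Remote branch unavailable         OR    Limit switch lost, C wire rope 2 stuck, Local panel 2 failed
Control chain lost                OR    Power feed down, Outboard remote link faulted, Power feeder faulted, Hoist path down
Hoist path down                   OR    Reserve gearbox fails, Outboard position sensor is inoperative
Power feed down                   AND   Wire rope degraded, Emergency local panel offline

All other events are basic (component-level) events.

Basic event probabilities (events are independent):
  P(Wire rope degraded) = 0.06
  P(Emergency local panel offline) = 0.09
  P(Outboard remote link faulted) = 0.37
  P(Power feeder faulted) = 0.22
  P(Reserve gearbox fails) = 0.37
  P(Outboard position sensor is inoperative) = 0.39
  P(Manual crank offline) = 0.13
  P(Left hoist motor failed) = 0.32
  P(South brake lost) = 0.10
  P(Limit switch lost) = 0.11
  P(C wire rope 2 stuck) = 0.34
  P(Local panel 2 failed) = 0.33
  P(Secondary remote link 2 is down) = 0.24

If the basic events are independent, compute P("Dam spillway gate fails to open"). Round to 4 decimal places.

P(Power feed down) [AND] = 0.06 × 0.09 = 0.005400
P(Hoist path down) [OR] = 1 − (1−0.37) × (1−0.39) = 0.615700
P(Control chain lost) [OR] = 1 − (1−0.005400) × (1−0.37) × (1−0.22) × (1−0.615700) = 0.812175
P(Remote branch unavailable) [OR] = 1 − (1−0.11) × (1−0.34) × (1−0.33) = 0.606442
P(Backup hoist down) [OR] = 1 − (1−0.32) × (1−0.10) × (1−0.606442) = 0.759143
P(Local branch down) [OR] = 1 − (1−0.13) × (1−0.759143) × (1−0.24) = 0.840745
P(Dam spillway gate fails to open) [AND] = 0.812175 × 0.840745 = 0.682832
Rounded to 4 decimal places: P(Dam spillway gate fails to open) ≈ 0.6828.

0.6828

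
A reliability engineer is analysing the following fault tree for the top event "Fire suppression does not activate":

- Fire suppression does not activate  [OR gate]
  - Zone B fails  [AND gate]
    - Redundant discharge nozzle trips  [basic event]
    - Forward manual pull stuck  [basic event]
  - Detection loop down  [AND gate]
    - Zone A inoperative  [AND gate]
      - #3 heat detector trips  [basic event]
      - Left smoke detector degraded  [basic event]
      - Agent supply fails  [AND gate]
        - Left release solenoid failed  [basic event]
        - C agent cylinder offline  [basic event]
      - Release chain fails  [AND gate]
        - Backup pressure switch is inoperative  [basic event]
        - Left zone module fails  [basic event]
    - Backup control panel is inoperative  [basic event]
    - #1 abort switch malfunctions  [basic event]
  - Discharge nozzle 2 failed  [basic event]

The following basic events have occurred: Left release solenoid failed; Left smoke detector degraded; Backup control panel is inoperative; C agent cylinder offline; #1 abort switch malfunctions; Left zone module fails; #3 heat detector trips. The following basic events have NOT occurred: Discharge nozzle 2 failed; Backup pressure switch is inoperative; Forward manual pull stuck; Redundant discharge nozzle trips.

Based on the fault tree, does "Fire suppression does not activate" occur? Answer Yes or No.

Zone B fails [AND]: Redundant discharge nozzle trips=not, Forward manual pull stuck=not → not all inputs occur → does not occur.
Agent supply fails [AND]: Left release solenoid failed=occurs, C agent cylinder offline=occurs → all inputs occur → occurs.
Release chain fails [AND]: Backup pressure switch is inoperative=not, Left zone module fails=occurs → not all inputs occur → does not occur.
Zone A inoperative [AND]: #3 heat detector trips=occurs, Left smoke detector degraded=occurs, Agent supply fails=occurs, Release chain fails=not → not all inputs occur → does not occur.
Detection loop down [AND]: Zone A inoperative=not, Backup control panel is inoperative=occurs, #1 abort switch malfunctions=occurs → not all inputs occur → does not occur.
Fire suppression does not activate [OR]: Zone B fails=not, Detection loop down=not, Discharge nozzle 2 failed=not → no input occurs → does not occur.

No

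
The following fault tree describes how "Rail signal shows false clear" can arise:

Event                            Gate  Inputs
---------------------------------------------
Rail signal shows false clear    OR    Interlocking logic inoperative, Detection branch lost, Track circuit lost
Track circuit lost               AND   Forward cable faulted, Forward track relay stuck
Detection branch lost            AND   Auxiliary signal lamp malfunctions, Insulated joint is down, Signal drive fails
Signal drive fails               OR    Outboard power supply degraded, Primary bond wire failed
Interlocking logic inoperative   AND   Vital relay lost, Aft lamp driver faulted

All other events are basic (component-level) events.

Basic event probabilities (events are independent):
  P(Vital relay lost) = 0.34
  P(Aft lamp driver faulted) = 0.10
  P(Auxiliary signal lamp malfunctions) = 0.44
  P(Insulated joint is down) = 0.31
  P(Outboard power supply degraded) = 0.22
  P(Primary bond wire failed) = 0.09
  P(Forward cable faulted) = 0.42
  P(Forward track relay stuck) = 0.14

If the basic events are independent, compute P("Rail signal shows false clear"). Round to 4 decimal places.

0.1268

P(Interlocking logic inoperative) [AND] = 0.34 × 0.10 = 0.034000
P(Signal drive fails) [OR] = 1 − (1−0.22) × (1−0.09) = 0.290200
P(Detection branch lost) [AND] = 0.44 × 0.31 × 0.290200 = 0.039583
P(Track circuit lost) [AND] = 0.42 × 0.14 = 0.058800
P(Rail signal shows false clear) [OR] = 1 − (1−0.034000) × (1−0.039583) × (1−0.058800) = 0.126790
Rounded to 4 decimal places: P(Rail signal shows false clear) ≈ 0.1268.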